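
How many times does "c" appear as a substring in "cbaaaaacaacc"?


Searching for "c" in "cbaaaaacaacc"
Scanning each position:
  Position 0: "c" => MATCH
  Position 1: "b" => no
  Position 2: "a" => no
  Position 3: "a" => no
  Position 4: "a" => no
  Position 5: "a" => no
  Position 6: "a" => no
  Position 7: "c" => MATCH
  Position 8: "a" => no
  Position 9: "a" => no
  Position 10: "c" => MATCH
  Position 11: "c" => MATCH
Total occurrences: 4

4


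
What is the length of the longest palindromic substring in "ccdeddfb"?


Input: "ccdeddfb"
Checking substrings for palindromes:
  [2:5] "ded" (len 3) => palindrome
  [0:2] "cc" (len 2) => palindrome
  [4:6] "dd" (len 2) => palindrome
Longest palindromic substring: "ded" with length 3

3


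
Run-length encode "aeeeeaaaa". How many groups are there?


Input: aeeeeaaaa
Scanning for consecutive runs:
  Group 1: 'a' x 1 (positions 0-0)
  Group 2: 'e' x 4 (positions 1-4)
  Group 3: 'a' x 4 (positions 5-8)
Total groups: 3

3


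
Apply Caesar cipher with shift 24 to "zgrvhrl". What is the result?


Caesar cipher: shift "zgrvhrl" by 24
  'z' (pos 25) + 24 = pos 23 = 'x'
  'g' (pos 6) + 24 = pos 4 = 'e'
  'r' (pos 17) + 24 = pos 15 = 'p'
  'v' (pos 21) + 24 = pos 19 = 't'
  'h' (pos 7) + 24 = pos 5 = 'f'
  'r' (pos 17) + 24 = pos 15 = 'p'
  'l' (pos 11) + 24 = pos 9 = 'j'
Result: xeptfpj

xeptfpj


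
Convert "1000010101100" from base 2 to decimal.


Input: "1000010101100" in base 2
Positional expansion:
  Digit '1' (value 1) x 2^12 = 4096
  Digit '0' (value 0) x 2^11 = 0
  Digit '0' (value 0) x 2^10 = 0
  Digit '0' (value 0) x 2^9 = 0
  Digit '0' (value 0) x 2^8 = 0
  Digit '1' (value 1) x 2^7 = 128
  Digit '0' (value 0) x 2^6 = 0
  Digit '1' (value 1) x 2^5 = 32
  Digit '0' (value 0) x 2^4 = 0
  Digit '1' (value 1) x 2^3 = 8
  Digit '1' (value 1) x 2^2 = 4
  Digit '0' (value 0) x 2^1 = 0
  Digit '0' (value 0) x 2^0 = 0
Sum = 4268

4268


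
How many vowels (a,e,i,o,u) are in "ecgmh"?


Input: ecgmh
Checking each character:
  'e' at position 0: vowel (running total: 1)
  'c' at position 1: consonant
  'g' at position 2: consonant
  'm' at position 3: consonant
  'h' at position 4: consonant
Total vowels: 1

1


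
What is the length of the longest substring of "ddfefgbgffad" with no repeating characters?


Input: "ddfefgbgffad"
Sliding window (track last position of each char):
  Position 0 ('d'): window [0,0] length 1 -- new best
  Position 1 ('d'): repeat (last at 0), move window start to 1
  Position 1 ('d'): window [1,1] length 1
  Position 2 ('f'): window [1,2] length 2 -- new best
  Position 3 ('e'): window [1,3] length 3 -- new best
  Position 4 ('f'): repeat (last at 2), move window start to 3
  Position 4 ('f'): window [3,4] length 2
  Position 5 ('g'): window [3,5] length 3
  Position 6 ('b'): window [3,6] length 4 -- new best
  Position 7 ('g'): repeat (last at 5), move window start to 6
  Position 7 ('g'): window [6,7] length 2
  Position 8 ('f'): window [6,8] length 3
  Position 9 ('f'): repeat (last at 8), move window start to 9
  Position 9 ('f'): window [9,9] length 1
  Position 10 ('a'): window [9,10] length 2
  Position 11 ('d'): window [9,11] length 3
Longest substring with no repeats: "efgb" with length 4

4


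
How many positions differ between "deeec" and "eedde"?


Comparing "deeec" and "eedde" position by position:
  Position 0: 'd' vs 'e' => DIFFER
  Position 1: 'e' vs 'e' => same
  Position 2: 'e' vs 'd' => DIFFER
  Position 3: 'e' vs 'd' => DIFFER
  Position 4: 'c' vs 'e' => DIFFER
Positions that differ: 4

4


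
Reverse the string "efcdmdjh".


Input: efcdmdjh
Reading characters right to left:
  Position 7: 'h'
  Position 6: 'j'
  Position 5: 'd'
  Position 4: 'm'
  Position 3: 'd'
  Position 2: 'c'
  Position 1: 'f'
  Position 0: 'e'
Reversed: hjdmdcfe

hjdmdcfe


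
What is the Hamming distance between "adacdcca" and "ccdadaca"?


Comparing "adacdcca" and "ccdadaca" position by position:
  Position 0: 'a' vs 'c' => differ
  Position 1: 'd' vs 'c' => differ
  Position 2: 'a' vs 'd' => differ
  Position 3: 'c' vs 'a' => differ
  Position 4: 'd' vs 'd' => same
  Position 5: 'c' vs 'a' => differ
  Position 6: 'c' vs 'c' => same
  Position 7: 'a' vs 'a' => same
Total differences (Hamming distance): 5

5


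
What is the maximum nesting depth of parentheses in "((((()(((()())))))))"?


Input: "((((()(((()())))))))"
Tracking depth:
  Position 0 '(': depth becomes 1
  Position 1 '(': depth becomes 2
  Position 2 '(': depth becomes 3
  Position 3 '(': depth becomes 4
  Position 4 '(': depth becomes 5
  Position 5 ')': depth becomes 4
  Position 6 '(': depth becomes 5
  Position 7 '(': depth becomes 6
  Position 8 '(': depth becomes 7
  Position 9 '(': depth becomes 8
  Position 10 ')': depth becomes 7
  Position 11 '(': depth becomes 8
  Position 12 ')': depth becomes 7
  Position 13 ')': depth becomes 6
  Position 14 ')': depth becomes 5
  Position 15 ')': depth becomes 4
  Position 16 ')': depth becomes 3
  Position 17 ')': depth becomes 2
  Position 18 ')': depth becomes 1
  Position 19 ')': depth becomes 0
Maximum depth reached: 8

8


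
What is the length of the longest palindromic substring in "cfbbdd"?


Input: "cfbbdd"
Checking substrings for palindromes:
  [2:4] "bb" (len 2) => palindrome
  [4:6] "dd" (len 2) => palindrome
Longest palindromic substring: "bb" with length 2

2


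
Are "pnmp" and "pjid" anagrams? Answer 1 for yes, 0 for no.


Strings: "pnmp", "pjid"
Sorted first:  mnpp
Sorted second: dijp
Differ at position 0: 'm' vs 'd' => not anagrams

0


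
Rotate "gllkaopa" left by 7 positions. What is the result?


Input: "gllkaopa", rotate left by 7
First 7 characters: "gllkaop"
Remaining characters: "a"
Concatenate remaining + first: "a" + "gllkaop" = "agllkaop"

agllkaop


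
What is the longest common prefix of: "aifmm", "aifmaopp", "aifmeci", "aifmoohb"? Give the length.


Words: aifmm, aifmaopp, aifmeci, aifmoohb
  Position 0: all 'a' => match
  Position 1: all 'i' => match
  Position 2: all 'f' => match
  Position 3: all 'm' => match
  Position 4: ('m', 'a', 'e', 'o') => mismatch, stop
LCP = "aifm" (length 4)

4


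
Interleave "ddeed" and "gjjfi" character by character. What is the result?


Interleaving "ddeed" and "gjjfi":
  Position 0: 'd' from first, 'g' from second => "dg"
  Position 1: 'd' from first, 'j' from second => "dj"
  Position 2: 'e' from first, 'j' from second => "ej"
  Position 3: 'e' from first, 'f' from second => "ef"
  Position 4: 'd' from first, 'i' from second => "di"
Result: dgdjejefdi

dgdjejefdi


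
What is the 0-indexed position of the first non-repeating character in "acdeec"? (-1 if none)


Input: acdeec
Character frequencies:
  'a': 1
  'c': 2
  'd': 1
  'e': 2
Scanning left to right for freq == 1:
  Position 0 ('a'): unique! => answer = 0

0


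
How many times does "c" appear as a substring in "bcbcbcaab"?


Searching for "c" in "bcbcbcaab"
Scanning each position:
  Position 0: "b" => no
  Position 1: "c" => MATCH
  Position 2: "b" => no
  Position 3: "c" => MATCH
  Position 4: "b" => no
  Position 5: "c" => MATCH
  Position 6: "a" => no
  Position 7: "a" => no
  Position 8: "b" => no
Total occurrences: 3

3


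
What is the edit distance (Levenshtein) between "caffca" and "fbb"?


Computing edit distance: "caffca" -> "fbb"
DP table:
           f    b    b
      0    1    2    3
  c   1    1    2    3
  a   2    2    2    3
  f   3    2    3    3
  f   4    3    3    4
  c   5    4    4    4
  a   6    5    5    5
Edit distance = dp[6][3] = 5

5


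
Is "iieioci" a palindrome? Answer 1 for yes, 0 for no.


Input: iieioci
Reversed: icoieii
  Compare pos 0 ('i') with pos 6 ('i'): match
  Compare pos 1 ('i') with pos 5 ('c'): MISMATCH
  Compare pos 2 ('e') with pos 4 ('o'): MISMATCH
Result: not a palindrome

0


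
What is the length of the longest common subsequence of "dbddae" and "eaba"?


LCS of "dbddae" and "eaba"
DP table:
           e    a    b    a
      0    0    0    0    0
  d   0    0    0    0    0
  b   0    0    0    1    1
  d   0    0    0    1    1
  d   0    0    0    1    1
  a   0    0    1    1    2
  e   0    1    1    1    2
LCS length = dp[6][4] = 2

2


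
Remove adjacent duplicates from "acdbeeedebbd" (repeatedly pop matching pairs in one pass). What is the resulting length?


Input: acdbeeedebbd
Stack-based adjacent duplicate removal:
  Read 'a': push. Stack: a
  Read 'c': push. Stack: ac
  Read 'd': push. Stack: acd
  Read 'b': push. Stack: acdb
  Read 'e': push. Stack: acdbe
  Read 'e': matches stack top 'e' => pop. Stack: acdb
  Read 'e': push. Stack: acdbe
  Read 'd': push. Stack: acdbed
  Read 'e': push. Stack: acdbede
  Read 'b': push. Stack: acdbedeb
  Read 'b': matches stack top 'b' => pop. Stack: acdbede
  Read 'd': push. Stack: acdbeded
Final stack: "acdbeded" (length 8)

8


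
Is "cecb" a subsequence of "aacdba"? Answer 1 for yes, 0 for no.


Check if "cecb" is a subsequence of "aacdba"
Greedy scan:
  Position 0 ('a'): no match needed
  Position 1 ('a'): no match needed
  Position 2 ('c'): matches sub[0] = 'c'
  Position 3 ('d'): no match needed
  Position 4 ('b'): no match needed
  Position 5 ('a'): no match needed
Only matched 1/4 characters => not a subsequence

0


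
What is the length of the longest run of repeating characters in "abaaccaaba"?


Input: "abaaccaaba"
Scanning for longest run:
  Position 1 ('b'): new char, reset run to 1
  Position 2 ('a'): new char, reset run to 1
  Position 3 ('a'): continues run of 'a', length=2
  Position 4 ('c'): new char, reset run to 1
  Position 5 ('c'): continues run of 'c', length=2
  Position 6 ('a'): new char, reset run to 1
  Position 7 ('a'): continues run of 'a', length=2
  Position 8 ('b'): new char, reset run to 1
  Position 9 ('a'): new char, reset run to 1
Longest run: 'a' with length 2

2


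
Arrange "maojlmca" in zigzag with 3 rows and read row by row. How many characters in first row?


Zigzag "maojlmca" into 3 rows:
Placing characters:
  'm' => row 0
  'a' => row 1
  'o' => row 2
  'j' => row 1
  'l' => row 0
  'm' => row 1
  'c' => row 2
  'a' => row 1
Rows:
  Row 0: "ml"
  Row 1: "ajma"
  Row 2: "oc"
First row length: 2

2


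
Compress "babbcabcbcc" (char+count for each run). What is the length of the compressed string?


Input: babbcabcbcc
Runs:
  'b' x 1 => "b1"
  'a' x 1 => "a1"
  'b' x 2 => "b2"
  'c' x 1 => "c1"
  'a' x 1 => "a1"
  'b' x 1 => "b1"
  'c' x 1 => "c1"
  'b' x 1 => "b1"
  'c' x 2 => "c2"
Compressed: "b1a1b2c1a1b1c1b1c2"
Compressed length: 18

18


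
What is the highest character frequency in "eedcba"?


Input: eedcba
Character counts:
  'a': 1
  'b': 1
  'c': 1
  'd': 1
  'e': 2
Maximum frequency: 2

2


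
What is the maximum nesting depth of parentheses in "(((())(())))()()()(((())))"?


Input: "(((())(())))()()()(((())))"
Tracking depth:
  Position 0 '(': depth becomes 1
  Position 1 '(': depth becomes 2
  Position 2 '(': depth becomes 3
  Position 3 '(': depth becomes 4
  Position 4 ')': depth becomes 3
  Position 5 ')': depth becomes 2
  Position 6 '(': depth becomes 3
  Position 7 '(': depth becomes 4
  Position 8 ')': depth becomes 3
  Position 9 ')': depth becomes 2
  Position 10 ')': depth becomes 1
  Position 11 ')': depth becomes 0
  Position 12 '(': depth becomes 1
  Position 13 ')': depth becomes 0
  Position 14 '(': depth becomes 1
  Position 15 ')': depth becomes 0
  Position 16 '(': depth becomes 1
  Position 17 ')': depth becomes 0
  Position 18 '(': depth becomes 1
  Position 19 '(': depth becomes 2
  Position 20 '(': depth becomes 3
  Position 21 '(': depth becomes 4
  Position 22 ')': depth becomes 3
  Position 23 ')': depth becomes 2
  Position 24 ')': depth becomes 1
  Position 25 ')': depth becomes 0
Maximum depth reached: 4

4


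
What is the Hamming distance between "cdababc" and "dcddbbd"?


Comparing "cdababc" and "dcddbbd" position by position:
  Position 0: 'c' vs 'd' => differ
  Position 1: 'd' vs 'c' => differ
  Position 2: 'a' vs 'd' => differ
  Position 3: 'b' vs 'd' => differ
  Position 4: 'a' vs 'b' => differ
  Position 5: 'b' vs 'b' => same
  Position 6: 'c' vs 'd' => differ
Total differences (Hamming distance): 6

6


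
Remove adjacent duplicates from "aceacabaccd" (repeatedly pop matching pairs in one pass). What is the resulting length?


Input: aceacabaccd
Stack-based adjacent duplicate removal:
  Read 'a': push. Stack: a
  Read 'c': push. Stack: ac
  Read 'e': push. Stack: ace
  Read 'a': push. Stack: acea
  Read 'c': push. Stack: aceac
  Read 'a': push. Stack: aceaca
  Read 'b': push. Stack: aceacab
  Read 'a': push. Stack: aceacaba
  Read 'c': push. Stack: aceacabac
  Read 'c': matches stack top 'c' => pop. Stack: aceacaba
  Read 'd': push. Stack: aceacabad
Final stack: "aceacabad" (length 9)

9


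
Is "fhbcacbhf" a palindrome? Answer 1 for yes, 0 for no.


Input: fhbcacbhf
Reversed: fhbcacbhf
  Compare pos 0 ('f') with pos 8 ('f'): match
  Compare pos 1 ('h') with pos 7 ('h'): match
  Compare pos 2 ('b') with pos 6 ('b'): match
  Compare pos 3 ('c') with pos 5 ('c'): match
Result: palindrome

1


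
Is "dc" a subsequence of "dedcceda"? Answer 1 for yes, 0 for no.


Check if "dc" is a subsequence of "dedcceda"
Greedy scan:
  Position 0 ('d'): matches sub[0] = 'd'
  Position 1 ('e'): no match needed
  Position 2 ('d'): no match needed
  Position 3 ('c'): matches sub[1] = 'c'
  Position 4 ('c'): no match needed
  Position 5 ('e'): no match needed
  Position 6 ('d'): no match needed
  Position 7 ('a'): no match needed
All 2 characters matched => is a subsequence

1


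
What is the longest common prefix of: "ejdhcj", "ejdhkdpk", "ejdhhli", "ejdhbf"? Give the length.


Words: ejdhcj, ejdhkdpk, ejdhhli, ejdhbf
  Position 0: all 'e' => match
  Position 1: all 'j' => match
  Position 2: all 'd' => match
  Position 3: all 'h' => match
  Position 4: ('c', 'k', 'h', 'b') => mismatch, stop
LCP = "ejdh" (length 4)

4


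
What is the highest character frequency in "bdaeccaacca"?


Input: bdaeccaacca
Character counts:
  'a': 4
  'b': 1
  'c': 4
  'd': 1
  'e': 1
Maximum frequency: 4

4


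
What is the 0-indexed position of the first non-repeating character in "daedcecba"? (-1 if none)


Input: daedcecba
Character frequencies:
  'a': 2
  'b': 1
  'c': 2
  'd': 2
  'e': 2
Scanning left to right for freq == 1:
  Position 0 ('d'): freq=2, skip
  Position 1 ('a'): freq=2, skip
  Position 2 ('e'): freq=2, skip
  Position 3 ('d'): freq=2, skip
  Position 4 ('c'): freq=2, skip
  Position 5 ('e'): freq=2, skip
  Position 6 ('c'): freq=2, skip
  Position 7 ('b'): unique! => answer = 7

7


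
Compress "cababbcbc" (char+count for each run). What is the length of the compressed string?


Input: cababbcbc
Runs:
  'c' x 1 => "c1"
  'a' x 1 => "a1"
  'b' x 1 => "b1"
  'a' x 1 => "a1"
  'b' x 2 => "b2"
  'c' x 1 => "c1"
  'b' x 1 => "b1"
  'c' x 1 => "c1"
Compressed: "c1a1b1a1b2c1b1c1"
Compressed length: 16

16


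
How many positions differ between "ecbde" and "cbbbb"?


Comparing "ecbde" and "cbbbb" position by position:
  Position 0: 'e' vs 'c' => DIFFER
  Position 1: 'c' vs 'b' => DIFFER
  Position 2: 'b' vs 'b' => same
  Position 3: 'd' vs 'b' => DIFFER
  Position 4: 'e' vs 'b' => DIFFER
Positions that differ: 4

4


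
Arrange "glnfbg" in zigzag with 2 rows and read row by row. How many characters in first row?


Zigzag "glnfbg" into 2 rows:
Placing characters:
  'g' => row 0
  'l' => row 1
  'n' => row 0
  'f' => row 1
  'b' => row 0
  'g' => row 1
Rows:
  Row 0: "gnb"
  Row 1: "lfg"
First row length: 3

3


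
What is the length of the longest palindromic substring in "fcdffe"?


Input: "fcdffe"
Checking substrings for palindromes:
  [3:5] "ff" (len 2) => palindrome
Longest palindromic substring: "ff" with length 2

2


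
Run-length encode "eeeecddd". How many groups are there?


Input: eeeecddd
Scanning for consecutive runs:
  Group 1: 'e' x 4 (positions 0-3)
  Group 2: 'c' x 1 (positions 4-4)
  Group 3: 'd' x 3 (positions 5-7)
Total groups: 3

3


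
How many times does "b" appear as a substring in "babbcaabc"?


Searching for "b" in "babbcaabc"
Scanning each position:
  Position 0: "b" => MATCH
  Position 1: "a" => no
  Position 2: "b" => MATCH
  Position 3: "b" => MATCH
  Position 4: "c" => no
  Position 5: "a" => no
  Position 6: "a" => no
  Position 7: "b" => MATCH
  Position 8: "c" => no
Total occurrences: 4

4


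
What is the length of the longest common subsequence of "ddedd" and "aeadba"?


LCS of "ddedd" and "aeadba"
DP table:
           a    e    a    d    b    a
      0    0    0    0    0    0    0
  d   0    0    0    0    1    1    1
  d   0    0    0    0    1    1    1
  e   0    0    1    1    1    1    1
  d   0    0    1    1    2    2    2
  d   0    0    1    1    2    2    2
LCS length = dp[5][6] = 2

2


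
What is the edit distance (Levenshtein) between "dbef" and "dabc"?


Computing edit distance: "dbef" -> "dabc"
DP table:
           d    a    b    c
      0    1    2    3    4
  d   1    0    1    2    3
  b   2    1    1    1    2
  e   3    2    2    2    2
  f   4    3    3    3    3
Edit distance = dp[4][4] = 3

3


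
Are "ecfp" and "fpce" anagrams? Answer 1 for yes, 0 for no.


Strings: "ecfp", "fpce"
Sorted first:  cefp
Sorted second: cefp
Sorted forms match => anagrams

1


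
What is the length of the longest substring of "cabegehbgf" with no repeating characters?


Input: "cabegehbgf"
Sliding window (track last position of each char):
  Position 0 ('c'): window [0,0] length 1 -- new best
  Position 1 ('a'): window [0,1] length 2 -- new best
  Position 2 ('b'): window [0,2] length 3 -- new best
  Position 3 ('e'): window [0,3] length 4 -- new best
  Position 4 ('g'): window [0,4] length 5 -- new best
  Position 5 ('e'): repeat (last at 3), move window start to 4
  Position 5 ('e'): window [4,5] length 2
  Position 6 ('h'): window [4,6] length 3
  Position 7 ('b'): window [4,7] length 4
  Position 8 ('g'): repeat (last at 4), move window start to 5
  Position 8 ('g'): window [5,8] length 4
  Position 9 ('f'): window [5,9] length 5
Longest substring with no repeats: "cabeg" with length 5

5


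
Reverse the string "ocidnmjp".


Input: ocidnmjp
Reading characters right to left:
  Position 7: 'p'
  Position 6: 'j'
  Position 5: 'm'
  Position 4: 'n'
  Position 3: 'd'
  Position 2: 'i'
  Position 1: 'c'
  Position 0: 'o'
Reversed: pjmndico

pjmndico


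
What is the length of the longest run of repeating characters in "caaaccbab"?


Input: "caaaccbab"
Scanning for longest run:
  Position 1 ('a'): new char, reset run to 1
  Position 2 ('a'): continues run of 'a', length=2
  Position 3 ('a'): continues run of 'a', length=3
  Position 4 ('c'): new char, reset run to 1
  Position 5 ('c'): continues run of 'c', length=2
  Position 6 ('b'): new char, reset run to 1
  Position 7 ('a'): new char, reset run to 1
  Position 8 ('b'): new char, reset run to 1
Longest run: 'a' with length 3

3


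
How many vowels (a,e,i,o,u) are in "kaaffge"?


Input: kaaffge
Checking each character:
  'k' at position 0: consonant
  'a' at position 1: vowel (running total: 1)
  'a' at position 2: vowel (running total: 2)
  'f' at position 3: consonant
  'f' at position 4: consonant
  'g' at position 5: consonant
  'e' at position 6: vowel (running total: 3)
Total vowels: 3

3


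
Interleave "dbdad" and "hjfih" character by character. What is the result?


Interleaving "dbdad" and "hjfih":
  Position 0: 'd' from first, 'h' from second => "dh"
  Position 1: 'b' from first, 'j' from second => "bj"
  Position 2: 'd' from first, 'f' from second => "df"
  Position 3: 'a' from first, 'i' from second => "ai"
  Position 4: 'd' from first, 'h' from second => "dh"
Result: dhbjdfaidh

dhbjdfaidh


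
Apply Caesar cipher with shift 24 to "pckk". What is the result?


Caesar cipher: shift "pckk" by 24
  'p' (pos 15) + 24 = pos 13 = 'n'
  'c' (pos 2) + 24 = pos 0 = 'a'
  'k' (pos 10) + 24 = pos 8 = 'i'
  'k' (pos 10) + 24 = pos 8 = 'i'
Result: naii

naii


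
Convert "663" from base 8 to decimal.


Input: "663" in base 8
Positional expansion:
  Digit '6' (value 6) x 8^2 = 384
  Digit '6' (value 6) x 8^1 = 48
  Digit '3' (value 3) x 8^0 = 3
Sum = 435

435


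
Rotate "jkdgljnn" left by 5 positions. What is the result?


Input: "jkdgljnn", rotate left by 5
First 5 characters: "jkdgl"
Remaining characters: "jnn"
Concatenate remaining + first: "jnn" + "jkdgl" = "jnnjkdgl"

jnnjkdgl


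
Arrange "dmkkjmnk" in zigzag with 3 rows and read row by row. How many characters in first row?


Zigzag "dmkkjmnk" into 3 rows:
Placing characters:
  'd' => row 0
  'm' => row 1
  'k' => row 2
  'k' => row 1
  'j' => row 0
  'm' => row 1
  'n' => row 2
  'k' => row 1
Rows:
  Row 0: "dj"
  Row 1: "mkmk"
  Row 2: "kn"
First row length: 2

2


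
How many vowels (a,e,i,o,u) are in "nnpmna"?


Input: nnpmna
Checking each character:
  'n' at position 0: consonant
  'n' at position 1: consonant
  'p' at position 2: consonant
  'm' at position 3: consonant
  'n' at position 4: consonant
  'a' at position 5: vowel (running total: 1)
Total vowels: 1

1


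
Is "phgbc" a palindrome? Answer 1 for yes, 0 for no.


Input: phgbc
Reversed: cbghp
  Compare pos 0 ('p') with pos 4 ('c'): MISMATCH
  Compare pos 1 ('h') with pos 3 ('b'): MISMATCH
Result: not a palindrome

0


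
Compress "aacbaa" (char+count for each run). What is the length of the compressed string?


Input: aacbaa
Runs:
  'a' x 2 => "a2"
  'c' x 1 => "c1"
  'b' x 1 => "b1"
  'a' x 2 => "a2"
Compressed: "a2c1b1a2"
Compressed length: 8

8


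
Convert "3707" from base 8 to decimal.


Input: "3707" in base 8
Positional expansion:
  Digit '3' (value 3) x 8^3 = 1536
  Digit '7' (value 7) x 8^2 = 448
  Digit '0' (value 0) x 8^1 = 0
  Digit '7' (value 7) x 8^0 = 7
Sum = 1991

1991


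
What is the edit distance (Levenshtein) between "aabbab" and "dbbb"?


Computing edit distance: "aabbab" -> "dbbb"
DP table:
           d    b    b    b
      0    1    2    3    4
  a   1    1    2    3    4
  a   2    2    2    3    4
  b   3    3    2    2    3
  b   4    4    3    2    2
  a   5    5    4    3    3
  b   6    6    5    4    3
Edit distance = dp[6][4] = 3

3


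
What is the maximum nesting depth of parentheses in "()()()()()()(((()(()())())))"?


Input: "()()()()()()(((()(()())())))"
Tracking depth:
  Position 0 '(': depth becomes 1
  Position 1 ')': depth becomes 0
  Position 2 '(': depth becomes 1
  Position 3 ')': depth becomes 0
  Position 4 '(': depth becomes 1
  Position 5 ')': depth becomes 0
  Position 6 '(': depth becomes 1
  Position 7 ')': depth becomes 0
  Position 8 '(': depth becomes 1
  Position 9 ')': depth becomes 0
  Position 10 '(': depth becomes 1
  Position 11 ')': depth becomes 0
  Position 12 '(': depth becomes 1
  Position 13 '(': depth becomes 2
  Position 14 '(': depth becomes 3
  Position 15 '(': depth becomes 4
  Position 16 ')': depth becomes 3
  Position 17 '(': depth becomes 4
  Position 18 '(': depth becomes 5
  Position 19 ')': depth becomes 4
  Position 20 '(': depth becomes 5
  Position 21 ')': depth becomes 4
  Position 22 ')': depth becomes 3
  Position 23 '(': depth becomes 4
  Position 24 ')': depth becomes 3
  Position 25 ')': depth becomes 2
  Position 26 ')': depth becomes 1
  Position 27 ')': depth becomes 0
Maximum depth reached: 5

5


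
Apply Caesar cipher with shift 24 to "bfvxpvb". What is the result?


Caesar cipher: shift "bfvxpvb" by 24
  'b' (pos 1) + 24 = pos 25 = 'z'
  'f' (pos 5) + 24 = pos 3 = 'd'
  'v' (pos 21) + 24 = pos 19 = 't'
  'x' (pos 23) + 24 = pos 21 = 'v'
  'p' (pos 15) + 24 = pos 13 = 'n'
  'v' (pos 21) + 24 = pos 19 = 't'
  'b' (pos 1) + 24 = pos 25 = 'z'
Result: zdtvntz

zdtvntz


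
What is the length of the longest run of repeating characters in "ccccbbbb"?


Input: "ccccbbbb"
Scanning for longest run:
  Position 1 ('c'): continues run of 'c', length=2
  Position 2 ('c'): continues run of 'c', length=3
  Position 3 ('c'): continues run of 'c', length=4
  Position 4 ('b'): new char, reset run to 1
  Position 5 ('b'): continues run of 'b', length=2
  Position 6 ('b'): continues run of 'b', length=3
  Position 7 ('b'): continues run of 'b', length=4
Longest run: 'c' with length 4

4


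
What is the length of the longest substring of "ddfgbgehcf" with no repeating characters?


Input: "ddfgbgehcf"
Sliding window (track last position of each char):
  Position 0 ('d'): window [0,0] length 1 -- new best
  Position 1 ('d'): repeat (last at 0), move window start to 1
  Position 1 ('d'): window [1,1] length 1
  Position 2 ('f'): window [1,2] length 2 -- new best
  Position 3 ('g'): window [1,3] length 3 -- new best
  Position 4 ('b'): window [1,4] length 4 -- new best
  Position 5 ('g'): repeat (last at 3), move window start to 4
  Position 5 ('g'): window [4,5] length 2
  Position 6 ('e'): window [4,6] length 3
  Position 7 ('h'): window [4,7] length 4
  Position 8 ('c'): window [4,8] length 5 -- new best
  Position 9 ('f'): window [4,9] length 6 -- new best
Longest substring with no repeats: "bgehcf" with length 6

6


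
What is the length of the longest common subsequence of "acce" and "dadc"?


LCS of "acce" and "dadc"
DP table:
           d    a    d    c
      0    0    0    0    0
  a   0    0    1    1    1
  c   0    0    1    1    2
  c   0    0    1    1    2
  e   0    0    1    1    2
LCS length = dp[4][4] = 2

2


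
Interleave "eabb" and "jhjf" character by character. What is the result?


Interleaving "eabb" and "jhjf":
  Position 0: 'e' from first, 'j' from second => "ej"
  Position 1: 'a' from first, 'h' from second => "ah"
  Position 2: 'b' from first, 'j' from second => "bj"
  Position 3: 'b' from first, 'f' from second => "bf"
Result: ejahbjbf

ejahbjbf


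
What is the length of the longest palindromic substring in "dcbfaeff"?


Input: "dcbfaeff"
Checking substrings for palindromes:
  [6:8] "ff" (len 2) => palindrome
Longest palindromic substring: "ff" with length 2

2


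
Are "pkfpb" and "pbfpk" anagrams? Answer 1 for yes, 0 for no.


Strings: "pkfpb", "pbfpk"
Sorted first:  bfkpp
Sorted second: bfkpp
Sorted forms match => anagrams

1


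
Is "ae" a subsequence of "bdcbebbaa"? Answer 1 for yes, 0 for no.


Check if "ae" is a subsequence of "bdcbebbaa"
Greedy scan:
  Position 0 ('b'): no match needed
  Position 1 ('d'): no match needed
  Position 2 ('c'): no match needed
  Position 3 ('b'): no match needed
  Position 4 ('e'): no match needed
  Position 5 ('b'): no match needed
  Position 6 ('b'): no match needed
  Position 7 ('a'): matches sub[0] = 'a'
  Position 8 ('a'): no match needed
Only matched 1/2 characters => not a subsequence

0


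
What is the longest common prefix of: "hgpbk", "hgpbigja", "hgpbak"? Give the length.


Words: hgpbk, hgpbigja, hgpbak
  Position 0: all 'h' => match
  Position 1: all 'g' => match
  Position 2: all 'p' => match
  Position 3: all 'b' => match
  Position 4: ('k', 'i', 'a') => mismatch, stop
LCP = "hgpb" (length 4)

4


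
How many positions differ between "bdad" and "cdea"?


Comparing "bdad" and "cdea" position by position:
  Position 0: 'b' vs 'c' => DIFFER
  Position 1: 'd' vs 'd' => same
  Position 2: 'a' vs 'e' => DIFFER
  Position 3: 'd' vs 'a' => DIFFER
Positions that differ: 3

3


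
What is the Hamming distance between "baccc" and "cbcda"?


Comparing "baccc" and "cbcda" position by position:
  Position 0: 'b' vs 'c' => differ
  Position 1: 'a' vs 'b' => differ
  Position 2: 'c' vs 'c' => same
  Position 3: 'c' vs 'd' => differ
  Position 4: 'c' vs 'a' => differ
Total differences (Hamming distance): 4

4


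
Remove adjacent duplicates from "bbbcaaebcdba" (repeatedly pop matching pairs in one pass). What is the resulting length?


Input: bbbcaaebcdba
Stack-based adjacent duplicate removal:
  Read 'b': push. Stack: b
  Read 'b': matches stack top 'b' => pop. Stack: (empty)
  Read 'b': push. Stack: b
  Read 'c': push. Stack: bc
  Read 'a': push. Stack: bca
  Read 'a': matches stack top 'a' => pop. Stack: bc
  Read 'e': push. Stack: bce
  Read 'b': push. Stack: bceb
  Read 'c': push. Stack: bcebc
  Read 'd': push. Stack: bcebcd
  Read 'b': push. Stack: bcebcdb
  Read 'a': push. Stack: bcebcdba
Final stack: "bcebcdba" (length 8)

8


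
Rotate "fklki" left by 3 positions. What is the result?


Input: "fklki", rotate left by 3
First 3 characters: "fkl"
Remaining characters: "ki"
Concatenate remaining + first: "ki" + "fkl" = "kifkl"

kifkl


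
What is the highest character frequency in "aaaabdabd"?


Input: aaaabdabd
Character counts:
  'a': 5
  'b': 2
  'd': 2
Maximum frequency: 5

5


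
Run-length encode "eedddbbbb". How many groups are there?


Input: eedddbbbb
Scanning for consecutive runs:
  Group 1: 'e' x 2 (positions 0-1)
  Group 2: 'd' x 3 (positions 2-4)
  Group 3: 'b' x 4 (positions 5-8)
Total groups: 3

3


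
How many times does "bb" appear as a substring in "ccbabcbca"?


Searching for "bb" in "ccbabcbca"
Scanning each position:
  Position 0: "cc" => no
  Position 1: "cb" => no
  Position 2: "ba" => no
  Position 3: "ab" => no
  Position 4: "bc" => no
  Position 5: "cb" => no
  Position 6: "bc" => no
  Position 7: "ca" => no
Total occurrences: 0

0


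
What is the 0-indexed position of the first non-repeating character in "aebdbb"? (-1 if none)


Input: aebdbb
Character frequencies:
  'a': 1
  'b': 3
  'd': 1
  'e': 1
Scanning left to right for freq == 1:
  Position 0 ('a'): unique! => answer = 0

0


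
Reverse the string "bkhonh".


Input: bkhonh
Reading characters right to left:
  Position 5: 'h'
  Position 4: 'n'
  Position 3: 'o'
  Position 2: 'h'
  Position 1: 'k'
  Position 0: 'b'
Reversed: hnohkb

hnohkb


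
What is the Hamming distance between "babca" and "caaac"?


Comparing "babca" and "caaac" position by position:
  Position 0: 'b' vs 'c' => differ
  Position 1: 'a' vs 'a' => same
  Position 2: 'b' vs 'a' => differ
  Position 3: 'c' vs 'a' => differ
  Position 4: 'a' vs 'c' => differ
Total differences (Hamming distance): 4

4


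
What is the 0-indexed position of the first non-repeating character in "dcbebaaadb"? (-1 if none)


Input: dcbebaaadb
Character frequencies:
  'a': 3
  'b': 3
  'c': 1
  'd': 2
  'e': 1
Scanning left to right for freq == 1:
  Position 0 ('d'): freq=2, skip
  Position 1 ('c'): unique! => answer = 1

1


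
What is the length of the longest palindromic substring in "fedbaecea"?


Input: "fedbaecea"
Checking substrings for palindromes:
  [4:9] "aecea" (len 5) => palindrome
  [5:8] "ece" (len 3) => palindrome
Longest palindromic substring: "aecea" with length 5

5


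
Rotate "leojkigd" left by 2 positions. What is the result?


Input: "leojkigd", rotate left by 2
First 2 characters: "le"
Remaining characters: "ojkigd"
Concatenate remaining + first: "ojkigd" + "le" = "ojkigdle"

ojkigdle


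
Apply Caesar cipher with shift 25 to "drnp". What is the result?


Caesar cipher: shift "drnp" by 25
  'd' (pos 3) + 25 = pos 2 = 'c'
  'r' (pos 17) + 25 = pos 16 = 'q'
  'n' (pos 13) + 25 = pos 12 = 'm'
  'p' (pos 15) + 25 = pos 14 = 'o'
Result: cqmo

cqmo


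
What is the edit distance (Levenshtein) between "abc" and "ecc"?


Computing edit distance: "abc" -> "ecc"
DP table:
           e    c    c
      0    1    2    3
  a   1    1    2    3
  b   2    2    2    3
  c   3    3    2    2
Edit distance = dp[3][3] = 2

2


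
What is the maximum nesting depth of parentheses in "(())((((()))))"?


Input: "(())((((()))))"
Tracking depth:
  Position 0 '(': depth becomes 1
  Position 1 '(': depth becomes 2
  Position 2 ')': depth becomes 1
  Position 3 ')': depth becomes 0
  Position 4 '(': depth becomes 1
  Position 5 '(': depth becomes 2
  Position 6 '(': depth becomes 3
  Position 7 '(': depth becomes 4
  Position 8 '(': depth becomes 5
  Position 9 ')': depth becomes 4
  Position 10 ')': depth becomes 3
  Position 11 ')': depth becomes 2
  Position 12 ')': depth becomes 1
  Position 13 ')': depth becomes 0
Maximum depth reached: 5

5


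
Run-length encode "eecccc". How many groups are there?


Input: eecccc
Scanning for consecutive runs:
  Group 1: 'e' x 2 (positions 0-1)
  Group 2: 'c' x 4 (positions 2-5)
Total groups: 2

2


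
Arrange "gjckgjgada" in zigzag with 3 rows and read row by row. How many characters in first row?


Zigzag "gjckgjgada" into 3 rows:
Placing characters:
  'g' => row 0
  'j' => row 1
  'c' => row 2
  'k' => row 1
  'g' => row 0
  'j' => row 1
  'g' => row 2
  'a' => row 1
  'd' => row 0
  'a' => row 1
Rows:
  Row 0: "ggd"
  Row 1: "jkjaa"
  Row 2: "cg"
First row length: 3

3


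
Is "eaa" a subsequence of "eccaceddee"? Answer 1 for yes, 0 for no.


Check if "eaa" is a subsequence of "eccaceddee"
Greedy scan:
  Position 0 ('e'): matches sub[0] = 'e'
  Position 1 ('c'): no match needed
  Position 2 ('c'): no match needed
  Position 3 ('a'): matches sub[1] = 'a'
  Position 4 ('c'): no match needed
  Position 5 ('e'): no match needed
  Position 6 ('d'): no match needed
  Position 7 ('d'): no match needed
  Position 8 ('e'): no match needed
  Position 9 ('e'): no match needed
Only matched 2/3 characters => not a subsequence

0


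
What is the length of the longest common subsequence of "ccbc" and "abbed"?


LCS of "ccbc" and "abbed"
DP table:
           a    b    b    e    d
      0    0    0    0    0    0
  c   0    0    0    0    0    0
  c   0    0    0    0    0    0
  b   0    0    1    1    1    1
  c   0    0    1    1    1    1
LCS length = dp[4][5] = 1

1


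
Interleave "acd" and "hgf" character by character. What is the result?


Interleaving "acd" and "hgf":
  Position 0: 'a' from first, 'h' from second => "ah"
  Position 1: 'c' from first, 'g' from second => "cg"
  Position 2: 'd' from first, 'f' from second => "df"
Result: ahcgdf

ahcgdf


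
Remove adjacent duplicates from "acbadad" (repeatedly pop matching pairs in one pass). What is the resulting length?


Input: acbadad
Stack-based adjacent duplicate removal:
  Read 'a': push. Stack: a
  Read 'c': push. Stack: ac
  Read 'b': push. Stack: acb
  Read 'a': push. Stack: acba
  Read 'd': push. Stack: acbad
  Read 'a': push. Stack: acbada
  Read 'd': push. Stack: acbadad
Final stack: "acbadad" (length 7)

7


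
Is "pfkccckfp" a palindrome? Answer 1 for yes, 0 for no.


Input: pfkccckfp
Reversed: pfkccckfp
  Compare pos 0 ('p') with pos 8 ('p'): match
  Compare pos 1 ('f') with pos 7 ('f'): match
  Compare pos 2 ('k') with pos 6 ('k'): match
  Compare pos 3 ('c') with pos 5 ('c'): match
Result: palindrome

1


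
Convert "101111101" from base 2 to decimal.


Input: "101111101" in base 2
Positional expansion:
  Digit '1' (value 1) x 2^8 = 256
  Digit '0' (value 0) x 2^7 = 0
  Digit '1' (value 1) x 2^6 = 64
  Digit '1' (value 1) x 2^5 = 32
  Digit '1' (value 1) x 2^4 = 16
  Digit '1' (value 1) x 2^3 = 8
  Digit '1' (value 1) x 2^2 = 4
  Digit '0' (value 0) x 2^1 = 0
  Digit '1' (value 1) x 2^0 = 1
Sum = 381

381


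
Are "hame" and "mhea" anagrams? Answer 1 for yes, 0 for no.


Strings: "hame", "mhea"
Sorted first:  aehm
Sorted second: aehm
Sorted forms match => anagrams

1


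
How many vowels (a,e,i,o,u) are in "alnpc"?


Input: alnpc
Checking each character:
  'a' at position 0: vowel (running total: 1)
  'l' at position 1: consonant
  'n' at position 2: consonant
  'p' at position 3: consonant
  'c' at position 4: consonant
Total vowels: 1

1


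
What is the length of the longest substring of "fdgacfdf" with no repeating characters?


Input: "fdgacfdf"
Sliding window (track last position of each char):
  Position 0 ('f'): window [0,0] length 1 -- new best
  Position 1 ('d'): window [0,1] length 2 -- new best
  Position 2 ('g'): window [0,2] length 3 -- new best
  Position 3 ('a'): window [0,3] length 4 -- new best
  Position 4 ('c'): window [0,4] length 5 -- new best
  Position 5 ('f'): repeat (last at 0), move window start to 1
  Position 5 ('f'): window [1,5] length 5
  Position 6 ('d'): repeat (last at 1), move window start to 2
  Position 6 ('d'): window [2,6] length 5
  Position 7 ('f'): repeat (last at 5), move window start to 6
  Position 7 ('f'): window [6,7] length 2
Longest substring with no repeats: "fdgac" with length 5

5


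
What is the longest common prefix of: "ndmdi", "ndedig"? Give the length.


Words: ndmdi, ndedig
  Position 0: all 'n' => match
  Position 1: all 'd' => match
  Position 2: ('m', 'e') => mismatch, stop
LCP = "nd" (length 2)

2


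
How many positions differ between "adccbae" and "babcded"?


Comparing "adccbae" and "babcded" position by position:
  Position 0: 'a' vs 'b' => DIFFER
  Position 1: 'd' vs 'a' => DIFFER
  Position 2: 'c' vs 'b' => DIFFER
  Position 3: 'c' vs 'c' => same
  Position 4: 'b' vs 'd' => DIFFER
  Position 5: 'a' vs 'e' => DIFFER
  Position 6: 'e' vs 'd' => DIFFER
Positions that differ: 6

6


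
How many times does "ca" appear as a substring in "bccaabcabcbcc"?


Searching for "ca" in "bccaabcabcbcc"
Scanning each position:
  Position 0: "bc" => no
  Position 1: "cc" => no
  Position 2: "ca" => MATCH
  Position 3: "aa" => no
  Position 4: "ab" => no
  Position 5: "bc" => no
  Position 6: "ca" => MATCH
  Position 7: "ab" => no
  Position 8: "bc" => no
  Position 9: "cb" => no
  Position 10: "bc" => no
  Position 11: "cc" => no
Total occurrences: 2

2


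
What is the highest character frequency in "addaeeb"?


Input: addaeeb
Character counts:
  'a': 2
  'b': 1
  'd': 2
  'e': 2
Maximum frequency: 2

2


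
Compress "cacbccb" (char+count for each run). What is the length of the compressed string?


Input: cacbccb
Runs:
  'c' x 1 => "c1"
  'a' x 1 => "a1"
  'c' x 1 => "c1"
  'b' x 1 => "b1"
  'c' x 2 => "c2"
  'b' x 1 => "b1"
Compressed: "c1a1c1b1c2b1"
Compressed length: 12

12


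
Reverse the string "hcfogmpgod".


Input: hcfogmpgod
Reading characters right to left:
  Position 9: 'd'
  Position 8: 'o'
  Position 7: 'g'
  Position 6: 'p'
  Position 5: 'm'
  Position 4: 'g'
  Position 3: 'o'
  Position 2: 'f'
  Position 1: 'c'
  Position 0: 'h'
Reversed: dogpmgofch

dogpmgofch


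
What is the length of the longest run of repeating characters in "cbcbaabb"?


Input: "cbcbaabb"
Scanning for longest run:
  Position 1 ('b'): new char, reset run to 1
  Position 2 ('c'): new char, reset run to 1
  Position 3 ('b'): new char, reset run to 1
  Position 4 ('a'): new char, reset run to 1
  Position 5 ('a'): continues run of 'a', length=2
  Position 6 ('b'): new char, reset run to 1
  Position 7 ('b'): continues run of 'b', length=2
Longest run: 'a' with length 2

2


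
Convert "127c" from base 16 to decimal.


Input: "127c" in base 16
Positional expansion:
  Digit '1' (value 1) x 16^3 = 4096
  Digit '2' (value 2) x 16^2 = 512
  Digit '7' (value 7) x 16^1 = 112
  Digit 'c' (value 12) x 16^0 = 12
Sum = 4732

4732


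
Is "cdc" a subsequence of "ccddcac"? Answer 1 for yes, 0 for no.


Check if "cdc" is a subsequence of "ccddcac"
Greedy scan:
  Position 0 ('c'): matches sub[0] = 'c'
  Position 1 ('c'): no match needed
  Position 2 ('d'): matches sub[1] = 'd'
  Position 3 ('d'): no match needed
  Position 4 ('c'): matches sub[2] = 'c'
  Position 5 ('a'): no match needed
  Position 6 ('c'): no match needed
All 3 characters matched => is a subsequence

1


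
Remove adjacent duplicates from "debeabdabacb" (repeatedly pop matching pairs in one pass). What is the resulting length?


Input: debeabdabacb
Stack-based adjacent duplicate removal:
  Read 'd': push. Stack: d
  Read 'e': push. Stack: de
  Read 'b': push. Stack: deb
  Read 'e': push. Stack: debe
  Read 'a': push. Stack: debea
  Read 'b': push. Stack: debeab
  Read 'd': push. Stack: debeabd
  Read 'a': push. Stack: debeabda
  Read 'b': push. Stack: debeabdab
  Read 'a': push. Stack: debeabdaba
  Read 'c': push. Stack: debeabdabac
  Read 'b': push. Stack: debeabdabacb
Final stack: "debeabdabacb" (length 12)

12
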